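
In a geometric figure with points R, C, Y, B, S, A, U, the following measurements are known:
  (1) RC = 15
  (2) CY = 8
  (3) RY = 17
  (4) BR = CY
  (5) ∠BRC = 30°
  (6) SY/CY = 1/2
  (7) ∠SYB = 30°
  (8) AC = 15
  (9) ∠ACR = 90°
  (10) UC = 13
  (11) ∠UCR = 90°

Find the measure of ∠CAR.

Step 1: By the law of cosines on triangle ACR: AR² = 15² + 15² − 2·15·15·cos(90°) = 450, so AR = 15·√2.
Step 2: By the inverse law of cosines on triangle CAR: cos(∠CAR) = (15² + (15·√2)² − 15²) / (2·15·15·√2) = 450/636.4 = 0.7071, so ∠CAR = 45°.

Therefore, the measure of angle ∠CAR = 45°.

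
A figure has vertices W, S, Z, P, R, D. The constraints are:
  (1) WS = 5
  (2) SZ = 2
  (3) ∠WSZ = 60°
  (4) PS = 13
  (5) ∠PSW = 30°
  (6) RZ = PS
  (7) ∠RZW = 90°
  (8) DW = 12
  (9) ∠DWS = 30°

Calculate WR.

From the given relations: RZ = PS = 13.
Step 1: By the law of cosines on triangle ZSW: ZW² = 2² + 5² − 2·2·5·cos(60°) = 19, so ZW = √19.
Step 2: By the law of cosines on triangle WZR: WR² = √19² + 13² − 2·√19·13·cos(90°) = 188, so WR = 2·√47.

Therefore, the length of WR = 2·√47.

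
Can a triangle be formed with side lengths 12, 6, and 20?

Check the triangle inequality: 12 + 6 = 18 ≤ 20.
Since the sum of two sides does not exceed the third, no triangle can be formed.

No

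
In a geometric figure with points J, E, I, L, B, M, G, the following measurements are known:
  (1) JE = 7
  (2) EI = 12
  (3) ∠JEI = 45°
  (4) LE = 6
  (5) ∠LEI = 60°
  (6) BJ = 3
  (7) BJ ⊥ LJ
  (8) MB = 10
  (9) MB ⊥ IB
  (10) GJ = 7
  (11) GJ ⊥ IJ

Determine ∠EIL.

Step 1: By the law of cosines on triangle IEL: IL² = 12² + 6² − 2·12·6·cos(60°) = 108, so IL = 6·√3.
Step 2: By the inverse law of cosines on triangle EIL: cos(∠EIL) = (12² + (6·√3)² − 6²) / (2·12·6·√3) = 216/249.42 = 0.866, so ∠EIL = 30°.

Therefore, the measure of angle ∠EIL = 30°.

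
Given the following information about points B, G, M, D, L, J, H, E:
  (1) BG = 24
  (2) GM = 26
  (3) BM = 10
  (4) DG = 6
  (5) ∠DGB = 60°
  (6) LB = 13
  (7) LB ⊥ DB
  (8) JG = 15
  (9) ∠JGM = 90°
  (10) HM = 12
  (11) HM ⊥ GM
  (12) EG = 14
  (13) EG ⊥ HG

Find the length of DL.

Step 1: By the law of cosines on triangle BGD: BD² = 24² + 6² − 2·24·6·cos(60°) = 468, so BD = 6·√13.
Step 2: By the law of cosines on triangle DBL: DL² = (6·√13)² + 13² − 2·6·√13·13·cos(90°) = 637, so DL = 7·√13.

Therefore, the length of DL = 7·√13.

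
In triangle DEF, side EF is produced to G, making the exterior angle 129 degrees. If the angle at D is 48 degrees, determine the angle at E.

By the exterior angle theorem: exterior angle = sum of remote interior angles.
129 = 48 + angle E
angle E = 129 - 48 = 81 degrees

81 degrees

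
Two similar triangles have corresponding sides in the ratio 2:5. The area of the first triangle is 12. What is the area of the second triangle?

Area ratio = (2/5)^2 = 4/25. Area of the second triangle = 12 * 25/4 = 75.

75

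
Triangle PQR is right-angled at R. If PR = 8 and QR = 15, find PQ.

In a right triangle, the square of the hypotenuse equals the sum of the squares of the two legs.
The legs are 8 and 15, so the hypotenuse = sqrt(64 + 225) = sqrt(289) = 17.

17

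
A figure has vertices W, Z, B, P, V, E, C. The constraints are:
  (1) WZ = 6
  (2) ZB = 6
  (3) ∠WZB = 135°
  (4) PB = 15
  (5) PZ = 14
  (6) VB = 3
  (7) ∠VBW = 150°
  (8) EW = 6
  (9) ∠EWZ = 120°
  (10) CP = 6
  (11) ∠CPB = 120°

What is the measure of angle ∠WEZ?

Step 1: By the law of cosines on triangle EWZ: EZ² = 6² + 6² − 2·6·6·cos(120°) = 108, so EZ = 6·√3.
Step 2: By the inverse law of cosines on triangle WEZ: cos(∠WEZ) = (6² + (6·√3)² − 6²) / (2·6·6·√3) = 108/124.71 = 0.866, so ∠WEZ = 30°.

Therefore, the measure of angle ∠WEZ = 30°.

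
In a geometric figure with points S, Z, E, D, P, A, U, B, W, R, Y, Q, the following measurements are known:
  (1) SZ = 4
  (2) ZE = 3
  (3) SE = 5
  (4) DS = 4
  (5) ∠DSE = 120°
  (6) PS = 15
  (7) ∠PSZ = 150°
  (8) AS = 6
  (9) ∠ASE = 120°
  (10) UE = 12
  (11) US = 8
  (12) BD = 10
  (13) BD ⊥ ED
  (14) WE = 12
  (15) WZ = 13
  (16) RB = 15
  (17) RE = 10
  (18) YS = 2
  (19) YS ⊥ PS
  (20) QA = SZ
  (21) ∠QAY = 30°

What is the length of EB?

Step 1: By the law of cosines on triangle ESD: ED² = 5² + 4² − 2·5·4·cos(120°) = 61, so ED = √61.
Step 2: By the law of cosines on triangle EDB: EB² = √61² + 10² − 2·√61·10·cos(90°) = 161, so EB = √161.

Therefore, the length of EB = √161.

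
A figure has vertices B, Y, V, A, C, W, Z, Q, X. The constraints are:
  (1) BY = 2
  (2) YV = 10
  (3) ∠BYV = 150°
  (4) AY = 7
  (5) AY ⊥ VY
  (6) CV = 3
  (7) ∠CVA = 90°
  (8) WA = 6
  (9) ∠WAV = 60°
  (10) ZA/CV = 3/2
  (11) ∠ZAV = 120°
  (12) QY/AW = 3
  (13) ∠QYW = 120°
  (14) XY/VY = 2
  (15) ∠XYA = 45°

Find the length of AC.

Step 1: By the law of cosines on triangle VYA: VA² = 10² + 7² − 2·10·7·cos(90°) = 149, so VA = √149.
Step 2: By the law of cosines on triangle AVC: AC² = √149² + 3² − 2·√149·3·cos(90°) = 158, so AC = √158.

Therefore, the length of AC = √158.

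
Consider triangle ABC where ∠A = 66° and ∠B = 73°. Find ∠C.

The interior angles sum to 180°: angle C = 180 - 66 - 73 = 41°.
The triangle is acute (angles 66°, 73°, 41°).

41 degrees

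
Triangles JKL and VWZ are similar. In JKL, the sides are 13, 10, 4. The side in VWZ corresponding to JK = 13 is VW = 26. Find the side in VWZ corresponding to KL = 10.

Since the triangles are similar, the ratio of corresponding sides is constant.
Scale factor k = VW / JK = 26 / 13 = 2
WZ = k * KL = 2 * 10 = 20

20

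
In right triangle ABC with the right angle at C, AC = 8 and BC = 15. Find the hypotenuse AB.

AB = sqrt(8^2 + 15^2) = sqrt(289) = 17

17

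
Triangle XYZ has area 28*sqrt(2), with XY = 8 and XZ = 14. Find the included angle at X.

From the SAS area formula Area = (1/2)ab sin(C), rearranging gives sin(C) = 2*Area/(ab).
sin(C) = 2 * 28*sqrt(2) / (112) = sqrt(2)/2.
Therefore C = arcsin(sqrt(2)/2) = 45°.
Since sin(180° - C) = sin(C), the obtuse angle 135° gives the same area, so C = 45° or C = 135°.

45° or 135°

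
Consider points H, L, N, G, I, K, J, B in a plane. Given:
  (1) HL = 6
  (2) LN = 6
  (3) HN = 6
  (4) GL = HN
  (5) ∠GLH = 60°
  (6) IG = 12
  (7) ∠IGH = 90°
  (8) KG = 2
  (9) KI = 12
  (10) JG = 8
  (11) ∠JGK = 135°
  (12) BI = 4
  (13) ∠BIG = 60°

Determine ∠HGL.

From the given relations: GL = HN = 6.
Step 1: By the law of cosines on triangle GLH: GH² = 6² + 6² − 2·6·6·cos(60°) = 36, so GH = 6.
Step 2: By the inverse law of cosines on triangle HGL: cos(∠HGL) = (6² + 6² − 6²) / (2·6·6) = 36/72 = 0.5, so ∠HGL = 60°.

Therefore, the measure of angle ∠HGL = 60°.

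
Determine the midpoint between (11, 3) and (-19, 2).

The midpoint is the average of the coordinates:
x: (11 + -19)/2 = -4
y: (3 + 2)/2 = 5/2
Midpoint = (-4, 5/2)

(-4, 5/2)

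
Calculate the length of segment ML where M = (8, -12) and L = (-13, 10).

d = sqrt((-13 - 8)^2 + (10 - -12)^2)
d = sqrt(-21^2 + 22^2)
d = sqrt(441 + 484)
d = sqrt(925) = 5*sqrt(37)

5*sqrt(37)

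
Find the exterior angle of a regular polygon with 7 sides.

Each exterior angle of a regular n-gon is 360 / n.
For n = 7: 360 / 7 = 360/7 degrees.

360/7 degrees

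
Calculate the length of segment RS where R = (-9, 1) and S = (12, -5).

d = sqrt((21)^2 + (-6)^2) = sqrt(477) = 3*sqrt(53)

3*sqrt(53)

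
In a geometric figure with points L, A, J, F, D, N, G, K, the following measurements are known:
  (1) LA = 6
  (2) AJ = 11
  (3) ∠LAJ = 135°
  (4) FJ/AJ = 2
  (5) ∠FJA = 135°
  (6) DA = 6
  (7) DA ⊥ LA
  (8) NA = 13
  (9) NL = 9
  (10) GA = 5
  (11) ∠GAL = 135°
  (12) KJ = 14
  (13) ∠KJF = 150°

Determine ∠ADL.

Step 1: By the law of cosines on triangle DAL: DL² = 6² + 6² − 2·6·6·cos(90°) = 72, so DL = 6·√2.
Step 2: By the inverse law of cosines on triangle ADL: cos(∠ADL) = (6² + (6·√2)² − 6²) / (2·6·6·√2) = 72/101.82 = 0.7071, so ∠ADL = 45°.

Therefore, the measure of angle ∠ADL = 45°.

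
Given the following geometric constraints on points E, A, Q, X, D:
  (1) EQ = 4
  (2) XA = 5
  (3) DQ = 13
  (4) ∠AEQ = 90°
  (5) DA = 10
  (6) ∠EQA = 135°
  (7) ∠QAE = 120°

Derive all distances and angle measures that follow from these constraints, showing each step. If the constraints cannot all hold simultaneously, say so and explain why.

These constraints are not satisfiable: (4), (6) and (7) are the three interior angles of triangle AEQ, which must sum to 180°, but 90° + 135° + 120° = 345°. No planar figure meets all of them, so nothing further can be derived.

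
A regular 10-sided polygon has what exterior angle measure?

Each exterior angle of a regular n-gon is 360 / n.
For n = 10: 360 / 10 = 36 degrees.

36 degrees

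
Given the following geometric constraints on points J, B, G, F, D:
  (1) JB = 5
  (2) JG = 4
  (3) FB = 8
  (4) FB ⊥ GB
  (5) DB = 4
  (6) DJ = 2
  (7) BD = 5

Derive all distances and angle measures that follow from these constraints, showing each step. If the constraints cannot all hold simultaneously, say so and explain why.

These constraints are not satisfiable: (5) DB = 4 and (7) BD = 5 assign two different lengths to the same segment. No planar figure meets all of them, so nothing further can be derived.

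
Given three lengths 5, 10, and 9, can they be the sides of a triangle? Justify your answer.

Sort the sides: 5, 9, 10.
It suffices to check that the sum of the two smallest exceeds the largest:
5 + 9 = 14 > 10. ✓
Yes, a valid triangle can be formed.

Yes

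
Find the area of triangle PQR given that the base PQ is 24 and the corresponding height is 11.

Area = (1/2)(24)(11) = 132

132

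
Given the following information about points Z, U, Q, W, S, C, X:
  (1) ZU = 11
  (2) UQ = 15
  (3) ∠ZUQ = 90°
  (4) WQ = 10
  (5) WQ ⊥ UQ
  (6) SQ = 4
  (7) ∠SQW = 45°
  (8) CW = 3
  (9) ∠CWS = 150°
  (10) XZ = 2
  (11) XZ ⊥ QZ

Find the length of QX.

Step 1: By the law of cosines on triangle ZUQ: ZQ² = 11² + 15² − 2·11·15·cos(90°) = 346, so ZQ ≈ 18.6.
Step 2: By the law of cosines on triangle QZX: QX² = 18.6² + 2² − 2·18.6·2·cos(90°) = 350, so QX = 5·√14.

Therefore, the length of QX = 5·√14.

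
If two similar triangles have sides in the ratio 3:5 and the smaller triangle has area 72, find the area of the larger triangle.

The ratio of areas of similar triangles = (side ratio)^2.
Side ratio = 3:5, so area ratio = 9:25.
Area of the larger triangle / Area of the smaller triangle = 25/9
Area of the larger triangle = 72 * 25/9 = 200

200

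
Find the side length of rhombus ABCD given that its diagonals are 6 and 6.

In a rhombus, the diagonals bisect each other perpendicularly, creating four congruent right triangles.
Each triangle has legs 3 (half of 6) and 3 (half of 6).
The hypotenuse of each right triangle is a side of the rhombus:
side = sqrt(3^2 + 3^2) = sqrt(18) = 3*sqrt(2)

3*sqrt(2)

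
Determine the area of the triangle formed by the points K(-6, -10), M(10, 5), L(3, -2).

The Shoelace formula computes the area from vertex coordinates by summing cross products.
For vertices (-6,-10), (10,5), (3,-2):
Signed sum = -6*5 - 10*-10 + 10*-2 - 3*5 + 3*-10 - -6*-2
= 70 + -35 + -42 = -7
Area = (1/2)|-7| = 7/2.

7/2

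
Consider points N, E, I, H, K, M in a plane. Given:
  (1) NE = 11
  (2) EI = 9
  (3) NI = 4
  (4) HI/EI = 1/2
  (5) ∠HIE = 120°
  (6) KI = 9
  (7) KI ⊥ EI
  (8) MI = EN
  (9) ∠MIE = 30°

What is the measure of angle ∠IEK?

Step 1: By the law of cosines on triangle EIK: EK² = 9² + 9² − 2·9·9·cos(90°) = 162, so EK = 9·√2.
Step 2: By the inverse law of cosines on triangle IEK: cos(∠IEK) = (9² + (9·√2)² − 9²) / (2·9·9·√2) = 162/229.1 = 0.7071, so ∠IEK = 45°.

Therefore, the measure of angle ∠IEK = 45°.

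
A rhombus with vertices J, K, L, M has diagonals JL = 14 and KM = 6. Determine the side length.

In a rhombus, the diagonals bisect each other perpendicularly, creating four congruent right triangles.
Each triangle has legs 7 (half of 14) and 3 (half of 6).
The hypotenuse of each right triangle is a side of the rhombus:
side = sqrt(7^2 + 3^2) = sqrt(58)

sqrt(58)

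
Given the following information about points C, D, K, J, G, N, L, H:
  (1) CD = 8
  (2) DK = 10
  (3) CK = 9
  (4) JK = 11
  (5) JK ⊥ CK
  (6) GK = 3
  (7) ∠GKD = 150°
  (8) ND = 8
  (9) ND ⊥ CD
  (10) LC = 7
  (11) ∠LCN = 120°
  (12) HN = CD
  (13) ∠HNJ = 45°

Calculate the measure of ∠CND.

Step 1: By the law of cosines on triangle NDC: NC² = 8² + 8² − 2·8·8·cos(90°) = 128, so NC = 8·√2.
Step 2: By the inverse law of cosines on triangle CND: cos(∠CND) = ((8·√2)² + 8² − 8²) / (2·8·√2·8) = 128/181.02 = 0.7071, so ∠CND = 45°.

Therefore, the measure of angle ∠CND = 45°.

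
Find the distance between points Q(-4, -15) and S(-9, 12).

The horizontal distance is |-9 - -4| = 5 and the vertical distance is |12 - -15| = 27.
By the Pythagorean theorem, d = sqrt(5^2 + 27^2) = sqrt(754).

sqrt(754)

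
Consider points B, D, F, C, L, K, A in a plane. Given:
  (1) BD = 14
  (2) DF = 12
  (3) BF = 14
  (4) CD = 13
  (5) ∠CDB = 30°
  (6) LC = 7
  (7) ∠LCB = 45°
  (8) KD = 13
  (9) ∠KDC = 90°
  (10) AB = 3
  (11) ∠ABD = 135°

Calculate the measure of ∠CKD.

Step 1: By the law of cosines on triangle KDC: KC² = 13² + 13² − 2·13·13·cos(90°) = 338, so KC = 13·√2.
Step 2: By the inverse law of cosines on triangle CKD: cos(∠CKD) = ((13·√2)² + 13² − 13²) / (2·13·√2·13) = 338/478 = 0.7071, so ∠CKD = 45°.

Therefore, the measure of angle ∠CKD = 45°.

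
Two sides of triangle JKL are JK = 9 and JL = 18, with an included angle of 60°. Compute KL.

Law of cosines: KL^2 = 9^2 + 18^2 - 2(9)(18)cos(60°) = 243, so KL = 9*sqrt(3).

9*sqrt(3)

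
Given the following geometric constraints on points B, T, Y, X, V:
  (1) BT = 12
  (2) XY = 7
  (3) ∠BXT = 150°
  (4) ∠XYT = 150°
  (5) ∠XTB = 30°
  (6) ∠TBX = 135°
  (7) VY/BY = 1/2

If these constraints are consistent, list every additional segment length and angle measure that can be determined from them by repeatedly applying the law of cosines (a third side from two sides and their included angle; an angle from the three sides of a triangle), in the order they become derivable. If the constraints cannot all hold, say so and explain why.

These constraints are not satisfiable: (3), (5) and (6) are the three interior angles of triangle BXT, which must sum to 180°, but 150° + 30° + 135° = 315°. No planar figure meets all of them, so nothing further can be derived.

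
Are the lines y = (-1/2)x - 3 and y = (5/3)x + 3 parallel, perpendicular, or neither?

Slope of line 1: m1 = -1/2
Slope of line 2: m2 = 5/3
m1 != m2 and m1*m2 = -5/6 != -1. Neither.

Neither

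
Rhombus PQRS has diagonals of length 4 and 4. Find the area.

The diagonals of a rhombus divide it into four right triangles.
Each triangle has legs 4/ 2 = 2 and 4/2 = 2, so each has area (1/2)*2*2 = 2.
Four such triangles give total area = (d1 * d2) / 2 = 8.

8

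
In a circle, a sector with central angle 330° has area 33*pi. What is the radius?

r² = 360 × 33*pi / (π × 330) = 36, so r = 6.

6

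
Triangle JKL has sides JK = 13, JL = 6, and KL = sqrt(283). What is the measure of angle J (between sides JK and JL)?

cos(J) = (13² + 6² - (sqrt(283))²) / (2 × 13 × 6) = -1/2, so J = arccos(-1/2) = 120°.

120°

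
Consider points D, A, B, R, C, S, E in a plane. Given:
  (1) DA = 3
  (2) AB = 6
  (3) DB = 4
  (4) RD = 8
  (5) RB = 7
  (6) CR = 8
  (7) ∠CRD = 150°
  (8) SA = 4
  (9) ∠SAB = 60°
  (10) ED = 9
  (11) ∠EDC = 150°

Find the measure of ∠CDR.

Step 1: By the law of cosines on triangle DRC: DC² = 8² + 8² − 2·8·8·cos(150°) = 238.85, so DC ≈ 15.45.
Step 2: By the inverse law of cosines on triangle CDR: cos(∠CDR) = (15.45² + 8² − 8²) / (2·15.45·8) = 238.85/247.28 = 0.9659, so ∠CDR = 15°.

Therefore, the measure of angle ∠CDR = 15°.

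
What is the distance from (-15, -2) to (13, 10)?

d = sqrt((28)^2 + (12)^2) = sqrt(928) = 4*sqrt(58)

4*sqrt(58)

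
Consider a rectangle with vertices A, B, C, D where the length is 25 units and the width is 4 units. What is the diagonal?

A rectangle's diagonal splits it into two right triangles, with the diagonal as the hypotenuse.
By the Pythagorean theorem, d^2 = 25^2 + 4^2 = 641.
Therefore d = sqrt(641).

sqrt(641)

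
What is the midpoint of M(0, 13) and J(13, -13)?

M = ((x₁ + x₂)/2, (y₁ + y₂)/2)
= ((0 + 13)/2, (13 + -13)/2)
= (13/2, 0/2) = (13/2, 0)

(13/2, 0)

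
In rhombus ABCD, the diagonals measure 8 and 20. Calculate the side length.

In a rhombus, the diagonals bisect each other perpendicularly, creating four congruent right triangles.
Each triangle has legs 4 (half of 8) and 10 (half of 20).
The hypotenuse of each right triangle is a side of the rhombus:
side = sqrt(4^2 + 10^2) = sqrt(116) = 2*sqrt(29)

2*sqrt(29)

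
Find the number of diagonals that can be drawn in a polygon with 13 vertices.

Total line segments between 13 vertices = C(13,2) = 78.
Subtract the 13 sides: 78 - 13 = 65 diagonals.

65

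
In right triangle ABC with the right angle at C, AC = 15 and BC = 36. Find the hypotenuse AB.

In a right triangle, the square of the hypotenuse equals the sum of the squares of the two legs.
The legs are 15 and 36, so the hypotenuse = sqrt(225 + 1296) = sqrt(1521) = 39.

39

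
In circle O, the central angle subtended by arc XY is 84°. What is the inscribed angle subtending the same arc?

By the inscribed angle theorem, the inscribed angle is half the central angle.
Inscribed angle = 84° / 2 = 42°

42°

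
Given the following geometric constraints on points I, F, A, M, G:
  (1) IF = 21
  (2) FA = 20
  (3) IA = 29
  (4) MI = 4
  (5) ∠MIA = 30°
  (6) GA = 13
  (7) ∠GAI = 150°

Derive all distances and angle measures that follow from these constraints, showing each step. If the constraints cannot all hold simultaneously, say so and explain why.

The constraints are consistent.

Step 1: From IA = 29, AG = 13, and ∠IAG = 150°, by the law of cosines:
  IG² = IA² + AG² - 2·IA·AG·cos(150°) = 841 + 169 + 653 = 1663
  IG ≈ 40.78

Step 2: From AI = 29, IM = 4, and ∠AIM = 30°, by the law of cosines:
  AM² = AI² + IM² - 2·AI·IM·cos(30°) = 841 + 16 - 200.9 = 656.1
  AM ≈ 25.61

Step 3: From IA = 29, IF = 21, AF = 20, by the inverse law of cosines:
  cos(∠AIF) = (IA² + IF² - AF²) / (2·IA·IF)
  ∠AIF = 43.6°

Step 4: From FA = 20, FI = 21, AI = 29, by the inverse law of cosines:
  cos(∠AFI) = (FA² + FI² - AI²) / (2·FA·FI)
  ∠AFI = 90°

Step 5: From AF = 20, AI = 29, FI = 21, by the inverse law of cosines:
  cos(∠FAI) = (AF² + AI² - FI²) / (2·AF·AI)
  ∠FAI = 46.4°

Step 6: From IA = 29, IG = 40.78, AG = 13, by the inverse law of cosines:
  cos(∠AIG) = (IA² + IG² - AG²) / (2·IA·IG)
  ∠AIG = 9.17°

Step 7: From AI = 29, AM = 25.61, IM = 4, by the inverse law of cosines:
  cos(∠IAM) = (AI² + AM² - IM²) / (2·AI·AM)
  ∠IAM = 4.48°

Step 8: From MA = 25.61, MI = 4, AI = 29, by the inverse law of cosines:
  cos(∠AMI) = (MA² + MI² - AI²) / (2·MA·MI)
  ∠AMI = 145.52°

Step 9: From GA = 13, GI = 40.78, AI = 29, by the inverse law of cosines:
  cos(∠AGI) = (GA² + GI² - AI²) / (2·GA·GI)
  ∠AGI = 20.83°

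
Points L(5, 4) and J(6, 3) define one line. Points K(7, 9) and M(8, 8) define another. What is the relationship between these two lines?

Slope of line 1: m1 = (3 - 4)/(6 - 5) = -1/1 = -1
Slope of line 2: m2 = (8 - 9)/(8 - 7) = -1/1 = -1
Since m1 = m2 = -1, the lines are parallel.

Parallel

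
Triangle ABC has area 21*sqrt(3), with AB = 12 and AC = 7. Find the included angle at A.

Area = (1/2) * a * b * sin(C)
sin(C) = 2 * Area / (a * b)
sin(C) = 2 * 21*sqrt(3) / (12 * 7)
sin(C) = sqrt(3)/2
C = arcsin(sqrt(3)/2) = 60°
Since sin(180° - C) = sin(C), the obtuse angle 120° gives the same area, so C = 60° or C = 120°.

60° or 120°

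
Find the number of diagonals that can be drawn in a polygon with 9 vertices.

Total line segments between 9 vertices = C(9,2) = 36.
Subtract the 9 sides: 36 - 9 = 27 diagonals.

27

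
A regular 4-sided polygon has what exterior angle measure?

Each exterior angle of a regular n-gon is 360 / n.
For n = 4: 360 / 4 = 90 degrees.

90 degrees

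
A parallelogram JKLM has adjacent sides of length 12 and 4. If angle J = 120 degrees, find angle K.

In a parallelogram, consecutive angles are supplementary (sum to 180°).
angle K = 180 - angle J
angle K = 180 - 120
angle K = 60 degrees

60 degrees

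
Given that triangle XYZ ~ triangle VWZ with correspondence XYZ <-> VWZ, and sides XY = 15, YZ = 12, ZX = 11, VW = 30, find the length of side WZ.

Similar triangles have proportional sides. Setting up the proportion:
VW / XY = WZ / YZ
30 / 15 = WZ / 12
WZ = 12 * 30 / 15 = 24.

24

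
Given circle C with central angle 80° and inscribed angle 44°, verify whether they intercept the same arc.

By the inscribed angle theorem, the inscribed angle for a central angle of 80° should be 80° / 2 = 40°.
The given inscribed angle is 44°, which does not equal 40°.
Therefore, no, they do not correspond to the same arc.

No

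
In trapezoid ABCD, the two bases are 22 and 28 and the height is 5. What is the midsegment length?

The midsegment of a trapezoid = (base1 + base2) / 2
midsegment = (22 + 28) / 2
midsegment = 50 / 2
midsegment = 25

25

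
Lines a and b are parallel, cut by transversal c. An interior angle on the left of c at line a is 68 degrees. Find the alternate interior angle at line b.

Alternate interior angles are equal: 68 degrees.

68 degrees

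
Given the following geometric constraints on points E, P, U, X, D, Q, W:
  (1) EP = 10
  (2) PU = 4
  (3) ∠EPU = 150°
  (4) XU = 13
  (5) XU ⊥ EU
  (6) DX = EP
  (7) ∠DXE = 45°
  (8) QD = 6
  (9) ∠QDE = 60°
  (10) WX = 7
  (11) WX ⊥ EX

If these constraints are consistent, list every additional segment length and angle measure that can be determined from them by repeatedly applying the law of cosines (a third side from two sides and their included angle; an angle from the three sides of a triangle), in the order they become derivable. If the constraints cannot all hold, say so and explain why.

The constraints are consistent. Derivable facts, in order:
After 1 step:
- EU ≈ 13.61
After 2 steps:
- EX ≈ 18.82
- ∠EUP = 21.55°
- ∠PEU = 8.45°
After 3 steps:
- ED ≈ 13.71
- EW ≈ 20.08
- ∠EXU = 46.32°
- ∠UEX = 43.68°
After 4 steps:
- EQ ≈ 11.91
- ∠DEX = 31.04°
- ∠EDX = 103.96°
- ∠EWX = 69.6°
- ∠WEX = 20.4°
After 5 steps:
- ∠DEQ = 25.87°
- ∠DQE = 94.13°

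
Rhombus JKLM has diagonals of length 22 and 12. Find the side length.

In a rhombus, the diagonals bisect each other perpendicularly, creating four congruent right triangles.
Each triangle has legs 11 (half of 22) and 6 (half of 12).
The hypotenuse of each right triangle is a side of the rhombus:
side = sqrt(11^2 + 6^2) = sqrt(157)

sqrt(157)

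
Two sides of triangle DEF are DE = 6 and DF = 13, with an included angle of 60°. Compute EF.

By the law of cosines: EF^2 = DE^2 + DF^2 - 2*DE*DF*cos(D)
EF^2 = 6^2 + 13^2 - 2*6*13*cos(60°)
EF^2 = 36 + 169 - 156*(1/2)
EF^2 = 127
EF = sqrt(127)

sqrt(127)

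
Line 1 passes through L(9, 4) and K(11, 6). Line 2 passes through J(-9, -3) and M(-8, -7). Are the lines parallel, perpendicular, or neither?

Slope of line 1: m1 = (6 - 4)/(11 - 9) = 2/2 = 1
Slope of line 2: m2 = (-7 - -3)/(-8 - -9) = -4/1 = -4
m1 != m2 (1 != -4), so not parallel.
m1 * m2 = (1) * (-4) = -4 != -1, so not perpendicular.
The lines are neither parallel nor perpendicular.

Neither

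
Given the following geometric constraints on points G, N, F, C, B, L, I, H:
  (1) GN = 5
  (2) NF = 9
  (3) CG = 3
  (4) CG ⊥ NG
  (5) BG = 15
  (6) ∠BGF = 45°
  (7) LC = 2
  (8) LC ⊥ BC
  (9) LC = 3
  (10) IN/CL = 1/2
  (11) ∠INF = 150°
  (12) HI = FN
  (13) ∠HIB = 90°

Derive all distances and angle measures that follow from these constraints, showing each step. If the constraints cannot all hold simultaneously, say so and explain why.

These constraints are not satisfiable: (7) LC = 2 and (9) LC = 3 assign two different lengths to the same segment. No planar figure meets all of them, so nothing further can be derived.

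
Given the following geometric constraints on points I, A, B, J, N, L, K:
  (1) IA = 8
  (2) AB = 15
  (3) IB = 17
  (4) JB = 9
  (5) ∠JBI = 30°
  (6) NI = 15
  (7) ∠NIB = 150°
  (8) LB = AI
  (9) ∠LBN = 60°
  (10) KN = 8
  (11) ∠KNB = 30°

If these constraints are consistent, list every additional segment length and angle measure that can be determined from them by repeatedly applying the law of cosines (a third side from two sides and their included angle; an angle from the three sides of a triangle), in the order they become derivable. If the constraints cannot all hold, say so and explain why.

The constraints are consistent. Derivable facts, in order:
After 1 step:
- BN ≈ 30.91
- IJ ≈ 10.25
- ∠ABI = 28.07°
- ∠AIB = 61.93°
- ∠BAI = 90°
After 2 steps:
- BK ≈ 24.32
- NL ≈ 27.79
- ∠BIJ = 26.05°
- ∠BJI = 123.95°
- ∠BNI = 15.96°
- ∠IBN = 14.04°
After 3 steps:
- ∠BKN = 140.53°
- ∠BLN = 105.56°
- ∠BNL = 14.44°
- ∠KBN = 9.47°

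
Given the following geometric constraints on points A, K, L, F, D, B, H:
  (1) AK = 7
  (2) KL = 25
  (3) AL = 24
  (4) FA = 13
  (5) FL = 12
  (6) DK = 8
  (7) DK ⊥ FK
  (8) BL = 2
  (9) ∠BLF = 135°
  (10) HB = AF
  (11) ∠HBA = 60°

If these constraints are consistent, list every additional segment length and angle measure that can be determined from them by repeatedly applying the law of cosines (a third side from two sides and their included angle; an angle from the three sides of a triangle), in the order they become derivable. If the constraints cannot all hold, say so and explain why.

The constraints are consistent. Derivable facts, in order:
After 1 step:
- FB ≈ 13.49
- ∠AFL = 147.45°
- ∠AKL = 73.74°
- ∠ALF = 16.94°
- ∠ALK = 16.26°
- ∠FAL = 15.6°
- ∠KAL = 90°
After 2 steps:
- ∠BFL = 6.02°
- ∠FBL = 38.98°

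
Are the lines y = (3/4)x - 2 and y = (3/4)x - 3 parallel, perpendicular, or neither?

Slope of line 1: m1 = 3/4
Slope of line 2: m2 = 3/4
Two lines are parallel if and only if they have equal slopes (or both are vertical).
Here m1 = m2 = 3/4, confirming the lines are parallel.

Parallel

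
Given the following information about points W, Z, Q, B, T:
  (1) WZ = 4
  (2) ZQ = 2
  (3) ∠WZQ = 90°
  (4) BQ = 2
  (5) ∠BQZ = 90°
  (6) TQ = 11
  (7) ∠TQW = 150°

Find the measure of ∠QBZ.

Step 1: By the law of cosines on triangle BQZ: BZ² = 2² + 2² − 2·2·2·cos(90°) = 8, so BZ = 2·√2.
Step 2: By the inverse law of cosines on triangle QBZ: cos(∠QBZ) = (2² + (2·√2)² − 2²) / (2·2·2·√2) = 8/11.31 = 0.7071, so ∠QBZ = 45°.

Therefore, the measure of angle ∠QBZ = 45°.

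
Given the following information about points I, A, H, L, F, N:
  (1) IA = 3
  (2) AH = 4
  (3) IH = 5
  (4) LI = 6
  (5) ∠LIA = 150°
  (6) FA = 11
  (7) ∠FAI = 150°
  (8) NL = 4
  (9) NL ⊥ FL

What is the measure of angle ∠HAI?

Step 1: By the inverse law of cosines on triangle HAI: cos(∠HAI) = (4² + 3² − 5²) / (2·4·3) = 0/24 = 0, so ∠HAI = 90°.

Therefore, the measure of angle ∠HAI = 90°.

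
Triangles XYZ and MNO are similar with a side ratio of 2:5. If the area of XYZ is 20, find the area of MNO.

The ratio of areas of similar triangles = (side ratio)^2.
Side ratio = 2:5, so area ratio = 4:25.
Area of MNO / Area of XYZ = 25/4
Area of MNO = 20 * 25/4 = 125

125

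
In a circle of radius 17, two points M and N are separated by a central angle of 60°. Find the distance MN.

Drop a perpendicular from the center to the chord, bisecting both the chord and the central angle.
Each half-chord = r sin(θ/2) = 17 sin(30°).
The full chord = 2 × 17 × sin(30°) = 17.

17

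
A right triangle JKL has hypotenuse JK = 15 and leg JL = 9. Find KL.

KL = sqrt(15^2 - 9^2) = sqrt(144) = 12

12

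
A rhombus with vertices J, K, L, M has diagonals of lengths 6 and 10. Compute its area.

Area = (6 * 10) / 2 = 60 / 2 = 30

30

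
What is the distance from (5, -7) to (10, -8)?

d = sqrt((10 - 5)^2 + (-8 - -7)^2)
d = sqrt(5^2 + -1^2)
d = sqrt(25 + 1)
d = sqrt(26)

sqrt(26)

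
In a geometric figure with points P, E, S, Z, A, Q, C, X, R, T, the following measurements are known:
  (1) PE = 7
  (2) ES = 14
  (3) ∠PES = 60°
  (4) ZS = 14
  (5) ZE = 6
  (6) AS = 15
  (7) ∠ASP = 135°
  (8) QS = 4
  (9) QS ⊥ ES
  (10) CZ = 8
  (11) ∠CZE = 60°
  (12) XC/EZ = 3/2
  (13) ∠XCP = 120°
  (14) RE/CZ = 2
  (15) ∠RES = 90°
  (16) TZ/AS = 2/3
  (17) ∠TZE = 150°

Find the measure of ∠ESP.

Step 1: By the law of cosines on triangle SEP: SP² = 14² + 7² − 2·14·7·cos(60°) = 147, so SP = 7·√3.
Step 2: By the inverse law of cosines on triangle ESP: cos(∠ESP) = (14² + (7·√3)² − 7²) / (2·14·7·√3) = 294/339.48 = 0.866, so ∠ESP = 30°.

Therefore, the measure of angle ∠ESP = 30°.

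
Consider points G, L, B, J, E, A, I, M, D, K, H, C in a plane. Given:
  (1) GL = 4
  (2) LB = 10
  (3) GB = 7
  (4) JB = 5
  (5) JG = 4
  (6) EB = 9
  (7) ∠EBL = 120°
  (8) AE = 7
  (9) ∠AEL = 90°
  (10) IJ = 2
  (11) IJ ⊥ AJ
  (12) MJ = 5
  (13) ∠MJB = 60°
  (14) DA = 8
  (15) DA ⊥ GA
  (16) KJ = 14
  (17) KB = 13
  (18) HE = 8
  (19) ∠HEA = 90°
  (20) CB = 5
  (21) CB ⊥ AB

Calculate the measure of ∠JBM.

Step 1: By the law of cosines on triangle BJM: BM² = 5² + 5² − 2·5·5·cos(60°) = 25, so BM = 5.
Step 2: By the inverse law of cosines on triangle JBM: cos(∠JBM) = (5² + 5² − 5²) / (2·5·5) = 25/50 = 0.5, so ∠JBM = 60°.

Therefore, the measure of angle ∠JBM = 60°.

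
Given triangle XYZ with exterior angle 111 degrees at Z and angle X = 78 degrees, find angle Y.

By the exterior angle theorem: exterior angle = sum of remote interior angles.
111 = 78 + angle Y
angle Y = 111 - 78 = 33 degrees

33 degrees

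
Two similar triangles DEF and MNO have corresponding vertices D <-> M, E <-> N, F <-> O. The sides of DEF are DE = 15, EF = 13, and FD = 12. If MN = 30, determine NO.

Similar triangles have proportional sides. Setting up the proportion:
MN / DE = NO / EF
30 / 15 = NO / 13
NO = 13 * 30 / 15 = 26.

26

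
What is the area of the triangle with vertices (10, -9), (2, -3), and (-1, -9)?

The Shoelace formula computes the area from vertex coordinates by summing cross products.
For vertices (10,-9), (2,-3), (-1,-9):
Signed sum = 10*-3 - 2*-9 + 2*-9 - -1*-3 + -1*-9 - 10*-9
= -12 + -21 + 99 = 66
Area = (1/2)|66| = 33.

33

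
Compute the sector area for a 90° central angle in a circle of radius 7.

Sector area = π(7²)(1/4) = 49*pi/4

49*pi/4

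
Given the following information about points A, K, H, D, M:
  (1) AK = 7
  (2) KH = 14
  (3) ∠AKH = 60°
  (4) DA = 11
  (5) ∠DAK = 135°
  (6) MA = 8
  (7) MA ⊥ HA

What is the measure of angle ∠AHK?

Step 1: By the law of cosines on triangle HKA: HA² = 14² + 7² − 2·14·7·cos(60°) = 147, so HA = 7·√3.
Step 2: By the inverse law of cosines on triangle AHK: cos(∠AHK) = ((7·√3)² + 14² − 7²) / (2·7·√3·14) = 294/339.48 = 0.866, so ∠AHK = 30°.

Therefore, the measure of angle ∠AHK = 30°.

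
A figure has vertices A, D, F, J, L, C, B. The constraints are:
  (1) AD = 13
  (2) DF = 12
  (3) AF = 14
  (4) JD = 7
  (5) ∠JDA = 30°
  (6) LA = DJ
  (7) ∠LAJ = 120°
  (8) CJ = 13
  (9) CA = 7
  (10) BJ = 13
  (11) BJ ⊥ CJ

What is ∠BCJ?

Step 1: By the law of cosines on triangle CJB: CB² = 13² + 13² − 2·13·13·cos(90°) = 338, so CB = 13·√2.
Step 2: By the inverse law of cosines on triangle BCJ: cos(∠BCJ) = ((13·√2)² + 13² − 13²) / (2·13·√2·13) = 338/478 = 0.7071, so ∠BCJ = 45°.

Therefore, the measure of angle ∠BCJ = 45°.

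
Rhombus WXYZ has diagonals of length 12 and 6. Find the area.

Area = (12 * 6) / 2 = 72 / 2 = 36

36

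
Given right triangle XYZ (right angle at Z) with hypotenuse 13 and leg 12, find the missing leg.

YZ = sqrt(13^2 - 12^2) = sqrt(25) = 5

5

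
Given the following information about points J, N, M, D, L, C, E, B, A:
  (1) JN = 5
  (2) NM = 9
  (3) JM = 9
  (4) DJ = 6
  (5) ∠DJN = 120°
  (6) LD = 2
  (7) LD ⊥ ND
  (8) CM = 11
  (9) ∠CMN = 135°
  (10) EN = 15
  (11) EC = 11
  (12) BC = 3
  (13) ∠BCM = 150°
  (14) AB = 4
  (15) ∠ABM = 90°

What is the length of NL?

Step 1: By the law of cosines on triangle DJN: DN² = 6² + 5² − 2·6·5·cos(120°) = 91, so DN = √91.
Step 2: By the law of cosines on triangle NDL: NL² = √91² + 2² − 2·√91·2·cos(90°) = 95, so NL = √95.

Therefore, the length of NL = √95.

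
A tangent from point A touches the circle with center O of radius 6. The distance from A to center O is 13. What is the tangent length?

The tangent, radius, and line from the external point to the center form a right triangle.
The right angle is where the tangent meets the radius.
By the Pythagorean theorem: tangent² + 6² = 13²
tangent² = 169 - 36 = 133
tangent = sqrt(133)

sqrt(133)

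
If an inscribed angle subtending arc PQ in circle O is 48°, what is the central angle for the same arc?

The inscribed angle theorem states that a central angle is always twice any inscribed angle that subtends the same arc.
Since the inscribed angle is 48°, the central angle = 2 × 48° = 96°.

96°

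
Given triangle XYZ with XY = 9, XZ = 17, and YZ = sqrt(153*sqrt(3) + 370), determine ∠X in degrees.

When all three sides of a triangle are known, the law of cosines can be rearranged to find any angle.
cos(C) = (a² + b² - c²) / (2ab) gives cos(X) = -sqrt(3)/2.
Taking the inverse cosine: X = 150°.

150°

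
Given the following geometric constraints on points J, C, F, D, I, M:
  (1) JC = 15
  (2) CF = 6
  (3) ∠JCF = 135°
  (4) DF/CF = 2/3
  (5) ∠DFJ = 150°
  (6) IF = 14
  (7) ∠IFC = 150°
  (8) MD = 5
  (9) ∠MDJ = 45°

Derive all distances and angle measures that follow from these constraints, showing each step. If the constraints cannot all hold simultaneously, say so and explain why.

The constraints are consistent.

From the given relations:
  DF = 2/3·CF = 2/3·6 = 4

Step 1: From JC = 15, CF = 6, and ∠JCF = 135°, by the law of cosines:
  JF² = JC² + CF² - 2·JC·CF·cos(135°) = 225 + 36 + 127.3 = 388.3
  JF ≈ 19.7

Step 2: From CF = 6, FI = 14, and ∠CFI = 150°, by the law of cosines:
  CI² = CF² + FI² - 2·CF·FI·cos(150°) = 36 + 196 + 145.5 = 377.5
  CI ≈ 19.43

Step 3: From JF = 19.7, FD = 4, and ∠JFD = 150°, by the law of cosines:
  JD² = JF² + FD² - 2·JF·FD·cos(150°) = 388.3 + 16 + 136.5 = 540.8
  JD ≈ 23.26

Step 4: From JC = 15, JF = 19.7, CF = 6, by the inverse law of cosines:
  cos(∠CJF) = (JC² + JF² - CF²) / (2·JC·JF)
  ∠CJF = 12.43°

Step 5: From CF = 6, CI = 19.43, FI = 14, by the inverse law of cosines:
  cos(∠FCI) = (CF² + CI² - FI²) / (2·CF·CI)
  ∠FCI = 21.12°

Step 6: From FC = 6, FJ = 19.7, CJ = 15, by the inverse law of cosines:
  cos(∠CFJ) = (FC² + FJ² - CJ²) / (2·FC·FJ)
  ∠CFJ = 32.57°

Step 7: From IC = 19.43, IF = 14, CF = 6, by the inverse law of cosines:
  cos(∠CIF) = (IC² + IF² - CF²) / (2·IC·IF)
  ∠CIF = 8.88°

Step 8: From JD = 23.26, DM = 5, and ∠JDM = 45°, by the law of cosines:
  JM² = JD² + DM² - 2·JD·DM·cos(45°) = 540.8 + 25 - 164.4 = 401.4
  JM ≈ 20.03

Step 9: From JD = 23.26, JF = 19.7, DF = 4, by the inverse law of cosines:
  cos(∠DJF) = (JD² + JF² - DF²) / (2·JD·JF)
  ∠DJF = 4.93°

Step 10: From DF = 4, DJ = 23.26, FJ = 19.7, by the inverse law of cosines:
  cos(∠FDJ) = (DF² + DJ² - FJ²) / (2·DF·DJ)
  ∠FDJ = 25.07°

Step 11: From JD = 23.26, JM = 20.03, DM = 5, by the inverse law of cosines:
  cos(∠DJM) = (JD² + JM² - DM²) / (2·JD·JM)
  ∠DJM = 10.16°

Step 12: From MD = 5, MJ = 20.03, DJ = 23.26, by the inverse law of cosines:
  cos(∠DMJ) = (MD² + MJ² - DJ²) / (2·MD·MJ)
  ∠DMJ = 124.84°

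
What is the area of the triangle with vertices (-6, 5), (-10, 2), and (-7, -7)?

Using the Shoelace formula for a triangle:
Area = (1/2)|x0(y1 - y2) + x1(y2 - y0) + x2(y0 - y1)|
Area = (1/2)|-6(2 - -7) + -10(-7 - 5) + -7(5 - 2)|
Area = (1/2)|-54 + 120 + -21|
Area = (1/2)|45|
Area = (1/2)(45)
Area = 45/2

45/2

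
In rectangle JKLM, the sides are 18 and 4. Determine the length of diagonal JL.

d = sqrt(18^2 + 4^2) = sqrt(340) = 2*sqrt(85)

2*sqrt(85)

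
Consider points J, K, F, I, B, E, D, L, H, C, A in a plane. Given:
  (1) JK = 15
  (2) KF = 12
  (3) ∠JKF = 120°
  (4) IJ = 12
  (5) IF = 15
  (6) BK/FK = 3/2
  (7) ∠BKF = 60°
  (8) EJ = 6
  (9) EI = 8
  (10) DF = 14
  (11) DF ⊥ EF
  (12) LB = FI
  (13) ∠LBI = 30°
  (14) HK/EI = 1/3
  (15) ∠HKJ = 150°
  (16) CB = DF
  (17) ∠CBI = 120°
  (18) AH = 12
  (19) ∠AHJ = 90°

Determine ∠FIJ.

Step 1: By the law of cosines on triangle FKJ: FJ² = 12² + 15² − 2·12·15·cos(120°) = 549, so FJ = 3·√61.
Step 2: By the inverse law of cosines on triangle FIJ: cos(∠FIJ) = (15² + 12² − (3·√61)²) / (2·15·12) = -180/360 = -0.5, so ∠FIJ = 120°.

Therefore, the measure of angle ∠FIJ = 120°.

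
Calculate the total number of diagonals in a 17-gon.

The number of diagonals in an n-gon is n(n - 3)/2.
For n = 17: 17(17 - 3)/2 = 17 × 14 / 2 = 119.

119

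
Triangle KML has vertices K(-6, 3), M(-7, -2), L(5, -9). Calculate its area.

Using the Shoelace formula for a triangle:
Area = (1/2)|x0(y1 - y2) + x1(y2 - y0) + x2(y0 - y1)|
Area = (1/2)|-6(-2 - -9) + -7(-9 - 3) + 5(3 - -2)|
Area = (1/2)|-42 + 84 + 25|
Area = (1/2)|67|
Area = (1/2)(67)
Area = 67/2

67/2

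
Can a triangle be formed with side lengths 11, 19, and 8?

No.
The triangle inequality is violated: 11 + 8 = 19 ≤ 19.
These lengths cannot form a triangle.

No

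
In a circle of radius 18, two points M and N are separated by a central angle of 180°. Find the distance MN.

Chord = 2(18) sin(90°) = 36

36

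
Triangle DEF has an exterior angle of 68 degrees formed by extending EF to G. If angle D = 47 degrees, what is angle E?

angle E = 68 - 47 = 21 degrees (exterior angle theorem).

21 degrees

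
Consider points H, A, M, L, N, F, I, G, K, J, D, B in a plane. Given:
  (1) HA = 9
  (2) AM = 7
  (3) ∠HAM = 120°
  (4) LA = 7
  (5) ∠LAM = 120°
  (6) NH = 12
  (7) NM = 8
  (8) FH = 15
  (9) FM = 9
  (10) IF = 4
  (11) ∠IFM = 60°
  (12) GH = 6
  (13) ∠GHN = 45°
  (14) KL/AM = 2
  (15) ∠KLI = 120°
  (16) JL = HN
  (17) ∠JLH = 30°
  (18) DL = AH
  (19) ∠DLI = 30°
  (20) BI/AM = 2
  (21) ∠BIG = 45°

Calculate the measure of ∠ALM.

Step 1: By the law of cosines on triangle LAM: LM² = 7² + 7² − 2·7·7·cos(120°) = 147, so LM = 7·√3.
Step 2: By the inverse law of cosines on triangle ALM: cos(∠ALM) = (7² + (7·√3)² − 7²) / (2·7·7·√3) = 147/169.74 = 0.866, so ∠ALM = 30°.

Therefore, the measure of angle ∠ALM = 30°.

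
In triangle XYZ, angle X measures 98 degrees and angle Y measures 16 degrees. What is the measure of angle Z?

The interior angles sum to 180°: angle Z = 180 - 98 - 16 = 66°.
The triangle is obtuse (angles 98°, 16°, 66°).

66 degrees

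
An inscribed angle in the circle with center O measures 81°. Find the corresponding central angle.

Central angle = 2 × 81° = 162° (inscribed angle theorem).

162°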